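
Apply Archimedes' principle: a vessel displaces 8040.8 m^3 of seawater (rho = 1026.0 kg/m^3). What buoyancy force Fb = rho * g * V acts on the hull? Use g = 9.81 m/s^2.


Formula: Fb = rho * g * V
Substituting: Fb = 1026.0 * 9.81 * 8040.8
Intermediate: 1026.0 * 9.81 = 10065.06
Result: Fb = 10065.06 * 8040.8 ≈ 80931000 N (5 s.f.)

80931000 N


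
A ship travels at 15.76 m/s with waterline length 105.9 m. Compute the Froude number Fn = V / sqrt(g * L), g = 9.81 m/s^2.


Formula: Fn = V / sqrt(g * L)
Step 1 — g * L = 9.81 * 105.9 = 1038.879
Step 2 — sqrt(g * L) = sqrt(1038.879) = 32.231646
Step 3 — Fn = 15.76 / 32.231646 ≈ 0.48896 (5 s.f.)

0.48896


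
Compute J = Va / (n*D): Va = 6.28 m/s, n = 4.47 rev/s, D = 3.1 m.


Formula: J = Va / (n * D)
Step 1 — n * D = 4.47 * 3.1 = 13.857
Step 2 — J = 6.28 / 13.857 ≈ 0.45320 (5 s.f.)

0.45320


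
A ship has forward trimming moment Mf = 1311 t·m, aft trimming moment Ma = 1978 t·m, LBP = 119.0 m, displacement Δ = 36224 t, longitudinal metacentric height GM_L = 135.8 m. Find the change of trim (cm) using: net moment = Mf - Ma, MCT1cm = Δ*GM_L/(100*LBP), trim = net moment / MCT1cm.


Formula: net trimming moment = Mf - Ma; MCT1cm = Δ*GM_L/(100*LBP); trim = net moment / MCT1cm
Step 1 — net trimming moment = 1311 - 1978 = -667 t·m
Step 2 — MCT1cm = 36224 * 135.8 / (100 * 119.0) = 413.3798 t·m/cm
Step 3 — trim = -667 / 413.3798 ≈ -1.6135 cm (5 s.f.)

-1.6135 cm


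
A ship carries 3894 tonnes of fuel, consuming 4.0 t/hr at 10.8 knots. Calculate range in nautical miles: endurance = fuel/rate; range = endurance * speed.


Formula: endurance = fuel / rate; range = endurance * speed
Step 1 — endurance = 3894 / 4.0 = 973.5 hours
Step 2 — range = 973.5 * 10.8 ≈ 10514 nautical miles (5 s.f.)

10514 NM


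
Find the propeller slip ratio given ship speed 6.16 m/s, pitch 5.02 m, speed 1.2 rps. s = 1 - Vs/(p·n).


Formula: s = 1 - Vs / (p * n)
Step 1 — p * n = 5.02 * 1.2 = 6.024
Step 2 — Vs / (p*n) = 6.16 / 6.024 = 1.022576 (6 d.p.)
Step 3 — s = 1 - 1.022576 = -0.022576

-0.022576


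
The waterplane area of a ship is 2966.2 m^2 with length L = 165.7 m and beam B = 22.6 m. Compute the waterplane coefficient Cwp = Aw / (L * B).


Formula: Cwp = Aw / (L * B)
Step 1 — L * B = 165.7 * 22.6 = 3744.82 m^2
Step 2 — Cwp = 2966.2 / 3744.82 ≈ 0.79208 (5 s.f.)

0.79208


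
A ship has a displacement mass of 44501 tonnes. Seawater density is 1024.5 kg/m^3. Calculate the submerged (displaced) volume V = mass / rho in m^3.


Formula: V = mass / rho
Step 1 — convert tonnes to kg: 44501 t * 1000 = 44501000 kg
Step 2 — V = 44501000 / 1024.5 ≈ 43437 m^3 (5 s.f.)

43437 m^3


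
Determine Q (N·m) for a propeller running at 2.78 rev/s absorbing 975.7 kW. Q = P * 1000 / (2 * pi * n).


Formula: Q = P_W / (2 * pi * n)
Step 1 — P_W = 975.7 kW * 1000 = 975700.0 W
Step 2 — 2 * pi * n = 2 * pi * 2.78 = 17.467255
Step 3 — Q = 975700.0 / 17.467255 ≈ 55859 N·m (5 s.f.)

55859 N·m


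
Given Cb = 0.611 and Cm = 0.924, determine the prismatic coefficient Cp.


Formula: Cp = Cb / Cm
Substituting: Cp = 0.611 / 0.924
Result: Cp ≈ 0.66126 (5 s.f.)

0.66126


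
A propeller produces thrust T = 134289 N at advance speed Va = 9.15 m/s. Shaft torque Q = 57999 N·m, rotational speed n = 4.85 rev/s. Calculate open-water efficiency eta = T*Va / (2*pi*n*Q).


Formula: eta = T * Va / (2 * pi * n * Q)
Step 1 — numerator = T * Va = 134289 * 9.15 = 1228744.35
Step 2 — 2 * pi * n = 2 * pi * 4.85 = 30.473449
Step 3 — denominator = 30.473449 * 57999 = 1767429.57
Step 4 — eta = 1228744.35 / 1767429.57 ≈ 0.69522 (5 s.f.)

0.69522


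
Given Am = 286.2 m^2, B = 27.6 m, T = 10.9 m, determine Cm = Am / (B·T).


Formula: Cm = Am / (B * T)
Step 1 — B * T = 27.6 * 10.9 = 300.84 m^2
Step 2 — Cm = 286.2 / 300.84 ≈ 0.95134 (5 s.f.)

0.95134


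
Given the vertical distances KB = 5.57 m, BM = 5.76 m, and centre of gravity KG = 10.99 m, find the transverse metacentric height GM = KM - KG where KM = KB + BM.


Formula: GM = KB + BM - KG
Step 1 — KM = KB + BM = 5.57 + 5.76 = 11.33 m
Step 2 — GM = KM - KG = 11.33 - 10.99 = 0.34 m

0.34 m


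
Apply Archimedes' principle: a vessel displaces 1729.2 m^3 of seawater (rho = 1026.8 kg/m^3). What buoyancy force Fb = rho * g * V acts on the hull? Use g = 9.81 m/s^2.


Formula: Fb = rho * g * V
Substituting: Fb = 1026.8 * 9.81 * 1729.2
Intermediate: 1026.8 * 9.81 = 10072.908
Result: Fb = 10072.908 * 1729.2 ≈ 17418000 N (5 s.f.)

17418000 N


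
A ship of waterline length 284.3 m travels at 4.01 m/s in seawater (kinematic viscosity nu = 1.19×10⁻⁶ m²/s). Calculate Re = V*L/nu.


Formula: Re = V * L / nu
Step 1 — V * L = 4.01 * 284.3 = 1140.043 m^2/s
Step 2 — Re = 1140.043 / 1.19e-6 = 9.58e+08

9.58e+08


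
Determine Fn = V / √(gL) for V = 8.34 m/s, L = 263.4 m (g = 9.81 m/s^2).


Formula: Fn = V / sqrt(g * L)
Step 1 — g * L = 9.81 * 263.4 = 2583.954
Step 2 — sqrt(g * L) = sqrt(2583.954) = 50.832608
Step 3 — Fn = 8.34 / 50.832608 ≈ 0.16407 (5 s.f.)

0.16407


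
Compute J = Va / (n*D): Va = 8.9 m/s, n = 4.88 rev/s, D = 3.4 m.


Formula: J = Va / (n * D)
Step 1 — n * D = 4.88 * 3.4 = 16.592
Step 2 — J = 8.9 / 16.592 ≈ 0.53640 (5 s.f.)

0.53640


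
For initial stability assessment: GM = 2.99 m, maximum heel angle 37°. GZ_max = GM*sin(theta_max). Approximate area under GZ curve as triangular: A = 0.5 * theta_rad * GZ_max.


Formula: GZ_max = GM * sin(theta); Area = 0.5 * theta_rad * GZ_max
Step 1 — GZ_max = 2.99 * sin(37°) = 2.99 * 0.601815 = 1.799427 m
Step 2 — theta_rad = 37 * pi/180 = 0.645772 rad
Step 3 — Area = 0.5 * 0.645772 * 1.799427 ≈ 0.58101 m·rad (5 s.f.)

0.58101 m·rad


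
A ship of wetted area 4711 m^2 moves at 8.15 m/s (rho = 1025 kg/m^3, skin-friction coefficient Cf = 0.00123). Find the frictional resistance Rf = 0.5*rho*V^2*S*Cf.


Formula: Rf = 0.5 * rho * V^2 * S * Cf
Step 1 — V^2 = 8.15^2 = 66.4225
Step 2 — 0.5 * rho * V^2 = 0.5 * 1025 * 66.4225 = 34041.53125
Step 3 — Rf = 34041.53125 * 4711 * 0.00123 ≈ 197250 N (5 s.f.)

197250 N


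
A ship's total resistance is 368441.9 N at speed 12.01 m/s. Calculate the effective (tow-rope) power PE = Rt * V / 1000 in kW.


Formula: PE = Rt * V / 1000 (kW)
Step 1 — PE (W) = 368441.9 * 12.01 = 4424987.219 W
Step 2 — PE (kW) = 4424987.219 / 1000 ≈ 4425.0 kW (5 s.f.)

4425.0 kW


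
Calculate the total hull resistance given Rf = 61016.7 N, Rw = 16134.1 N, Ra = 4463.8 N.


Formula: Rt = Rf + Rw + Ra
Substituting: Rt = 61016.7 + 16134.1 + 4463.8
Result: Rt = 81614.6 N

81614.6 N


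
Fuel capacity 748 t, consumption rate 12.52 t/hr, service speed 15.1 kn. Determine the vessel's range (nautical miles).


Formula: endurance = fuel / rate; range = endurance * speed
Step 1 — endurance = 748 / 12.52 = 59.7444 hours
Step 2 — range = 59.7444 * 15.1 ≈ 902.14 nautical miles (5 s.f.)

902.14 NM


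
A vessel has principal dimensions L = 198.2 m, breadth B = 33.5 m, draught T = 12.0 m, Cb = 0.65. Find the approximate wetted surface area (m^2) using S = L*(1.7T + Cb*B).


Formula: S = 1.7*L*T + V/T with V = Cb*L*B*T, i.e. S = L * (1.7*T + Cb*B)
Step 1 — 1.7*T = 1.7 * 12.0 = 20.4 m
Step 2 — Cb*B = 0.65 * 33.5 = 21.775 m
Step 3 — 1.7*T + Cb*B = 20.4 + 21.775 = 42.175 m
Step 4 — S = 198.2 * 42.175 ≈ 8359.1 m^2 (5 s.f.)

8359.1 m^2


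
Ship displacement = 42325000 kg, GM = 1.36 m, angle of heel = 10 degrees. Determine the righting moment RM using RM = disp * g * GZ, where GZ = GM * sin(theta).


Formula: GZ = GM * sin(theta); RM = disp * g * GZ
Step 1 — GZ = 1.36 * sin(10°) = 1.36 * 0.173648 = 0.236161 m
Step 2 — RM = 42325000 * 9.81 * 0.236161 ≈ 98056000 N·m (5 s.f.)

98056000 N·m


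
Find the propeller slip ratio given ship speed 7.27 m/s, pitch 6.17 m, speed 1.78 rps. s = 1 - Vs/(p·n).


Formula: s = 1 - Vs / (p * n)
Step 1 — p * n = 6.17 * 1.78 = 10.9826
Step 2 — Vs / (p*n) = 7.27 / 10.9826 = 0.661956 (6 d.p.)
Step 3 — s = 1 - 0.661956 = 0.338044

0.338044


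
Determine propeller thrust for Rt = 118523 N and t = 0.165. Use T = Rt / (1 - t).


Formula: T = Rt / (1 - t)
Step 1 — (1 - t) = 1 - 0.165 = 0.835
Step 2 — T = 118523 / 0.835 ≈ 141940 N (5 s.f.)

141940 N


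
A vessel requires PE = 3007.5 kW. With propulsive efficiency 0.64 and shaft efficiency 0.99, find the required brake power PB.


Formula: PB = PE / (eta_D * eta_S)
Step 1 — combined efficiency = eta_D * eta_S = 0.64 * 0.99 = 0.6336
Step 2 — PB = 3007.5 / 0.6336 ≈ 4746.7 kW (5 s.f.)

4746.7 kW


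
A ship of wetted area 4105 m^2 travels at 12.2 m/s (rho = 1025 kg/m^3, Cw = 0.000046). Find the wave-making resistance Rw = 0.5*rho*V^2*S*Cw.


Formula: Rw = 0.5 * rho * V^2 * S * Cw
Step 1 — V^2 = 12.2^2 = 148.84
Step 2 — 0.5 * rho * V^2 = 0.5 * 1025 * 148.84 = 76280.5
Step 3 — Rw = 76280.5 * 4105 * 0.000046 ≈ 14404 N (5 s.f.)

14404 N


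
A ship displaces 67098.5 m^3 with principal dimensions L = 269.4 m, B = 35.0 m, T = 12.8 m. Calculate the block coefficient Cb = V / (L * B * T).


Formula: Cb = V / (L * B * T)
Step 1 — L * B * T = 269.4 * 35.0 * 12.8 = 120691.2 m^3
Step 2 — Cb = 67098.5 / 120691.2 ≈ 0.55595 (5 s.f.)

0.55595


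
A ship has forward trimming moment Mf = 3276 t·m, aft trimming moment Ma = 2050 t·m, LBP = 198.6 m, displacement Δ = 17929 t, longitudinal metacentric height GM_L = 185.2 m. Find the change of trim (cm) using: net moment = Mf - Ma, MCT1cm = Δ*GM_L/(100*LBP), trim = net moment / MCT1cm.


Formula: net trimming moment = Mf - Ma; MCT1cm = Δ*GM_L/(100*LBP); trim = net moment / MCT1cm
Step 1 — net trimming moment = 3276 - 2050 = 1226 t·m
Step 2 — MCT1cm = 17929 * 185.2 / (100 * 198.6) = 167.1929 t·m/cm
Step 3 — trim = 1226 / 167.1929 ≈ 7.3328 cm (5 s.f.)

7.3328 cm


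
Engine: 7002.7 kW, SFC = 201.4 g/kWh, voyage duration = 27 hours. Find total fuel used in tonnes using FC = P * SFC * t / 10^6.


Formula: FC (tonnes) = P * SFC * t / 1,000,000
Step 1 — P * SFC * t = 7002.7 * 201.4 * 27 = 38079282.06 g
Step 2 — FC (tonnes) = 38079282.06 / 1,000,000 ≈ 38.079 tonnes (5 s.f.)

38.079 tonnes


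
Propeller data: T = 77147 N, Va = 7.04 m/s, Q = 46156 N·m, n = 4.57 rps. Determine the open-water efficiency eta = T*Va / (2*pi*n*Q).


Formula: eta = T * Va / (2 * pi * n * Q)
Step 1 — numerator = T * Va = 77147 * 7.04 = 543114.88
Step 2 — 2 * pi * n = 2 * pi * 4.57 = 28.714157
Step 3 — denominator = 28.714157 * 46156 = 1325330.63
Step 4 — eta = 543114.88 / 1325330.63 ≈ 0.40980 (5 s.f.)

0.40980


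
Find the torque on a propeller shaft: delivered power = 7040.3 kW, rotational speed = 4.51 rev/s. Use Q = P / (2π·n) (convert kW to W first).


Formula: Q = P_W / (2 * pi * n)
Step 1 — P_W = 7040.3 kW * 1000 = 7040300.0 W
Step 2 — 2 * pi * n = 2 * pi * 4.51 = 28.337166
Step 3 — Q = 7040300.0 / 28.337166 ≈ 248450 N·m (5 s.f.)

248450 N·m


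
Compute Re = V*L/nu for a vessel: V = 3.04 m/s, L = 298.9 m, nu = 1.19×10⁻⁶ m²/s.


Formula: Re = V * L / nu
Step 1 — V * L = 3.04 * 298.9 = 908.656 m^2/s
Step 2 — Re = 908.656 / 1.19e-6 = 7.64e+08

7.64e+08


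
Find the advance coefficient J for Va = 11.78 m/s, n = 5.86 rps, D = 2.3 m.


Formula: J = Va / (n * D)
Step 1 — n * D = 5.86 * 2.3 = 13.478
Step 2 — J = 11.78 / 13.478 ≈ 0.87402 (5 s.f.)

0.87402


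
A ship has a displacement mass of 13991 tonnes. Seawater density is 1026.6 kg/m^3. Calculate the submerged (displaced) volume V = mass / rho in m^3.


Formula: V = mass / rho
Step 1 — convert tonnes to kg: 13991 t * 1000 = 13991000 kg
Step 2 — V = 13991000 / 1026.6 ≈ 13628 m^3 (5 s.f.)

13628 m^3


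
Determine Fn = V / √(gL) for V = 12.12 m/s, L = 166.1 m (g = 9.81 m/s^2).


Formula: Fn = V / sqrt(g * L)
Step 1 — g * L = 9.81 * 166.1 = 1629.441
Step 2 — sqrt(g * L) = sqrt(1629.441) = 40.366335
Step 3 — Fn = 12.12 / 40.366335 ≈ 0.30025 (5 s.f.)

0.30025


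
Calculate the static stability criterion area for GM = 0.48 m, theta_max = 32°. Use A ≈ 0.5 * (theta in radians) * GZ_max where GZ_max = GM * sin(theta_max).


Formula: GZ_max = GM * sin(theta); Area = 0.5 * theta_rad * GZ_max
Step 1 — GZ_max = 0.48 * sin(32°) = 0.48 * 0.529919 = 0.254361 m
Step 2 — theta_rad = 32 * pi/180 = 0.558505 rad
Step 3 — Area = 0.5 * 0.558505 * 0.254361 ≈ 0.071031 m·rad (5 s.f.)

0.071031 m·rad


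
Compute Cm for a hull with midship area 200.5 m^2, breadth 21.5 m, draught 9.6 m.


Formula: Cm = Am / (B * T)
Step 1 — B * T = 21.5 * 9.6 = 206.4 m^2
Step 2 — Cm = 200.5 / 206.4 ≈ 0.97141 (5 s.f.)

0.97141


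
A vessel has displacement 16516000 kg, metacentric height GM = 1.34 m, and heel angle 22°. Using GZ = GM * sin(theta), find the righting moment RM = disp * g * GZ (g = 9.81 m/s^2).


Formula: GZ = GM * sin(theta); RM = disp * g * GZ
Step 1 — GZ = 1.34 * sin(22°) = 1.34 * 0.374607 = 0.501973 m
Step 2 — RM = 16516000 * 9.81 * 0.501973 ≈ 81331000 N·m (5 s.f.)

81331000 N·m


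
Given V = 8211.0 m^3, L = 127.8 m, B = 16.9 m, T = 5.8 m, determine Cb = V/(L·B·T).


Formula: Cb = V / (L * B * T)
Step 1 — L * B * T = 127.8 * 16.9 * 5.8 = 12526.956 m^3
Step 2 — Cb = 8211.0 / 12526.956 ≈ 0.65547 (5 s.f.)

0.65547


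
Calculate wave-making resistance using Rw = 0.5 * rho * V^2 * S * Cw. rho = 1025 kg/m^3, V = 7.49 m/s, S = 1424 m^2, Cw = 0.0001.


Formula: Rw = 0.5 * rho * V^2 * S * Cw
Step 1 — V^2 = 7.49^2 = 56.1001
Step 2 — 0.5 * rho * V^2 = 0.5 * 1025 * 56.1001 = 28751.30125
Step 3 — Rw = 28751.30125 * 1424 * 0.0001 ≈ 4094.2 N (5 s.f.)

4094.2 N


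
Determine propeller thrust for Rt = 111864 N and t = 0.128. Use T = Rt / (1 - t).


Formula: T = Rt / (1 - t)
Step 1 — (1 - t) = 1 - 0.128 = 0.872
Step 2 — T = 111864 / 0.872 ≈ 128280 N (5 s.f.)

128280 N


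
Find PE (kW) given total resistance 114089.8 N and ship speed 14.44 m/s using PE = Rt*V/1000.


Formula: PE = Rt * V / 1000 (kW)
Step 1 — PE (W) = 114089.8 * 14.44 = 1647456.712 W
Step 2 — PE (kW) = 1647456.712 / 1000 ≈ 1647.5 kW (5 s.f.)

1647.5 kW


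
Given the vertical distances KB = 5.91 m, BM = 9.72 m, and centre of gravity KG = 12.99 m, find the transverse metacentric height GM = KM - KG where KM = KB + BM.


Formula: GM = KB + BM - KG
Step 1 — KM = KB + BM = 5.91 + 9.72 = 15.63 m
Step 2 — GM = KM - KG = 15.63 - 12.99 = 2.64 m

2.64 m


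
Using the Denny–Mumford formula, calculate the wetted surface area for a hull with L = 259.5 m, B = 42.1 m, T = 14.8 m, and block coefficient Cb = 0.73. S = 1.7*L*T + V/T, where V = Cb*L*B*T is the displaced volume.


Formula: S = 1.7*L*T + V/T with V = Cb*L*B*T, i.e. S = L * (1.7*T + Cb*B)
Step 1 — 1.7*T = 1.7 * 14.8 = 25.16 m
Step 2 — Cb*B = 0.73 * 42.1 = 30.733 m
Step 3 — 1.7*T + Cb*B = 25.16 + 30.733 = 55.893 m
Step 4 — S = 259.5 * 55.893 ≈ 14504 m^2 (5 s.f.)

14504 m^2


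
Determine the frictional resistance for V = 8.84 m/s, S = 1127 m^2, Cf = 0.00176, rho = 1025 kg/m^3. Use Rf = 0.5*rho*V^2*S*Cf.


Formula: Rf = 0.5 * rho * V^2 * S * Cf
Step 1 — V^2 = 8.84^2 = 78.1456
Step 2 — 0.5 * rho * V^2 = 0.5 * 1025 * 78.1456 = 40049.62
Step 3 — Rf = 40049.62 * 1127 * 0.00176 ≈ 79439 N (5 s.f.)

79439 N


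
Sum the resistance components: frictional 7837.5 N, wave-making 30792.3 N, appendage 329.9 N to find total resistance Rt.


Formula: Rt = Rf + Rw + Ra
Substituting: Rt = 7837.5 + 30792.3 + 329.9
Result: Rt = 38959.7 N

38959.7 N


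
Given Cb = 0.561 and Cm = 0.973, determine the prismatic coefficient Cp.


Formula: Cp = Cb / Cm
Substituting: Cp = 0.561 / 0.973
Result: Cp ≈ 0.57657 (5 s.f.)

0.57657


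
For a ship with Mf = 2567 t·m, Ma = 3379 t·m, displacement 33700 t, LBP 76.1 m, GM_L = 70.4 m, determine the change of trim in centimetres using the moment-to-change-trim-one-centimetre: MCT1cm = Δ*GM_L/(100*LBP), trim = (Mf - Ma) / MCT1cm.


Formula: net trimming moment = Mf - Ma; MCT1cm = Δ*GM_L/(100*LBP); trim = net moment / MCT1cm
Step 1 — net trimming moment = 2567 - 3379 = -812 t·m
Step 2 — MCT1cm = 33700 * 70.4 / (100 * 76.1) = 311.7582 t·m/cm
Step 3 — trim = -812 / 311.7582 ≈ -2.6046 cm (5 s.f.)

-2.6046 cm


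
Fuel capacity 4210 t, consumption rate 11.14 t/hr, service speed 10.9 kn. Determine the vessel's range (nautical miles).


Formula: endurance = fuel / rate; range = endurance * speed
Step 1 — endurance = 4210 / 11.14 = 377.9174 hours
Step 2 — range = 377.9174 * 10.9 ≈ 4119.3 nautical miles (5 s.f.)

4119.3 NM


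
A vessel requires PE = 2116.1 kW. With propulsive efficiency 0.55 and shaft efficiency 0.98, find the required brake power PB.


Formula: PB = PE / (eta_D * eta_S)
Step 1 — combined efficiency = eta_D * eta_S = 0.55 * 0.98 = 0.539
Step 2 — PB = 2116.1 / 0.539 ≈ 3926.0 kW (5 s.f.)

3926.0 kW


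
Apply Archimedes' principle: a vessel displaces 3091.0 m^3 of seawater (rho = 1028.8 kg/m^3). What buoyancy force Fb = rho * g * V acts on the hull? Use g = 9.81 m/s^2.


Formula: Fb = rho * g * V
Substituting: Fb = 1028.8 * 9.81 * 3091.0
Intermediate: 1028.8 * 9.81 = 10092.528
Result: Fb = 10092.528 * 3091.0 ≈ 31196000 N (5 s.f.)

31196000 N


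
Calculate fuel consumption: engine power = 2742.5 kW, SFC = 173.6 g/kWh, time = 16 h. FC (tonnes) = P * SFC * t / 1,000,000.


Formula: FC (tonnes) = P * SFC * t / 1,000,000
Step 1 — P * SFC * t = 2742.5 * 173.6 * 16 = 7617568.0 g
Step 2 — FC (tonnes) = 7617568.0 / 1,000,000 ≈ 7.6176 tonnes (5 s.f.)

7.6176 tonnes


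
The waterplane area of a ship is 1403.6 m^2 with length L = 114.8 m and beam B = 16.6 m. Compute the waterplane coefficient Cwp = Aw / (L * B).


Formula: Cwp = Aw / (L * B)
Step 1 — L * B = 114.8 * 16.6 = 1905.68 m^2
Step 2 — Cwp = 1403.6 / 1905.68 ≈ 0.73653 (5 s.f.)

0.73653


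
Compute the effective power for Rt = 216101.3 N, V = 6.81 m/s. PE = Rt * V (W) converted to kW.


Formula: PE = Rt * V / 1000 (kW)
Step 1 — PE (W) = 216101.3 * 6.81 = 1471649.853 W
Step 2 — PE (kW) = 1471649.853 / 1000 ≈ 1471.6 kW (5 s.f.)

1471.6 kW


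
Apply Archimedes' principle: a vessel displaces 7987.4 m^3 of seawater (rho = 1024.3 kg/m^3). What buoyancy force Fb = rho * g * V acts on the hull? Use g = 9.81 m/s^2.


Formula: Fb = rho * g * V
Substituting: Fb = 1024.3 * 9.81 * 7987.4
Intermediate: 1024.3 * 9.81 = 10048.383
Result: Fb = 10048.383 * 7987.4 ≈ 80260000 N (5 s.f.)

80260000 N


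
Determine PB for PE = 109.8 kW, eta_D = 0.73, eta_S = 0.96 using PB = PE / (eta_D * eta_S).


Formula: PB = PE / (eta_D * eta_S)
Step 1 — combined efficiency = eta_D * eta_S = 0.73 * 0.96 = 0.7008
Step 2 — PB = 109.8 / 0.7008 ≈ 156.68 kW (5 s.f.)

156.68 kW


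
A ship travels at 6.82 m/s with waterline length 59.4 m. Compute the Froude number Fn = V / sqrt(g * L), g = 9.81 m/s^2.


Formula: Fn = V / sqrt(g * L)
Step 1 — g * L = 9.81 * 59.4 = 582.714
Step 2 — sqrt(g * L) = sqrt(582.714) = 24.13947
Step 3 — Fn = 6.82 / 24.13947 ≈ 0.28252 (5 s.f.)

0.28252


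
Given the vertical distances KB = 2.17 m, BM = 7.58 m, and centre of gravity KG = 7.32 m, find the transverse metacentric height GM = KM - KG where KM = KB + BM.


Formula: GM = KB + BM - KG
Step 1 — KM = KB + BM = 2.17 + 7.58 = 9.75 m
Step 2 — GM = KM - KG = 9.75 - 7.32 = 2.43 m

2.43 m


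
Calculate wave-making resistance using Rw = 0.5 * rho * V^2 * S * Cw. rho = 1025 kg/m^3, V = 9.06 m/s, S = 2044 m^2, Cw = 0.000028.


Formula: Rw = 0.5 * rho * V^2 * S * Cw
Step 1 — V^2 = 9.06^2 = 82.0836
Step 2 — 0.5 * rho * V^2 = 0.5 * 1025 * 82.0836 = 42067.845
Step 3 — Rw = 42067.845 * 2044 * 0.000028 ≈ 2407.6 N (5 s.f.)

2407.6 N


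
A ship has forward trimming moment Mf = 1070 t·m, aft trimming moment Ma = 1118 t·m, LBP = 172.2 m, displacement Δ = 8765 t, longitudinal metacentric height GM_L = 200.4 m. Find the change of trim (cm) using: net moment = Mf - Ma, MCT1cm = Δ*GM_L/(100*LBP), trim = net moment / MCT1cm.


Formula: net trimming moment = Mf - Ma; MCT1cm = Δ*GM_L/(100*LBP); trim = net moment / MCT1cm
Step 1 — net trimming moment = 1070 - 1118 = -48 t·m
Step 2 — MCT1cm = 8765 * 200.4 / (100 * 172.2) = 102.0038 t·m/cm
Step 3 — trim = -48 / 102.0038 ≈ -0.47057 cm (5 s.f.)

-0.47057 cm


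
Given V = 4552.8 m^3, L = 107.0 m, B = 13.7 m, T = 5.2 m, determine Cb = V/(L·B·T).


Formula: Cb = V / (L * B * T)
Step 1 — L * B * T = 107.0 * 13.7 * 5.2 = 7622.68 m^3
Step 2 — Cb = 4552.8 / 7622.68 ≈ 0.59727 (5 s.f.)

0.59727


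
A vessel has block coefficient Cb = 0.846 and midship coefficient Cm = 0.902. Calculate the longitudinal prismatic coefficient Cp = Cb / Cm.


Formula: Cp = Cb / Cm
Substituting: Cp = 0.846 / 0.902
Result: Cp ≈ 0.93792 (5 s.f.)

0.93792


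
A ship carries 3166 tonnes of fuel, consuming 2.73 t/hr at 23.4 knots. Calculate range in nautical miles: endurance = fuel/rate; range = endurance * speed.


Formula: endurance = fuel / rate; range = endurance * speed
Step 1 — endurance = 3166 / 2.73 = 1159.707 hours
Step 2 — range = 1159.707 * 23.4 ≈ 27137 nautical miles (5 s.f.)

27137 NM


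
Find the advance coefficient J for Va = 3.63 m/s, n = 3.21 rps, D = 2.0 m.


Formula: J = Va / (n * D)
Step 1 — n * D = 3.21 * 2.0 = 6.42
Step 2 — J = 3.63 / 6.42 ≈ 0.56542 (5 s.f.)

0.56542


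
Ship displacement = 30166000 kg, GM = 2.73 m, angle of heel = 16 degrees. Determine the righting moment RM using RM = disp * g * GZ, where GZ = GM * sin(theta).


Formula: GZ = GM * sin(theta); RM = disp * g * GZ
Step 1 — GZ = 2.73 * sin(16°) = 2.73 * 0.275637 = 0.752489 m
Step 2 — RM = 30166000 * 9.81 * 0.752489 ≈ 222680000 N·m (5 s.f.)

222680000 N·m


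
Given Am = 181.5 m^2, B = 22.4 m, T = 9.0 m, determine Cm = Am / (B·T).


Formula: Cm = Am / (B * T)
Step 1 — B * T = 22.4 * 9.0 = 201.6 m^2
Step 2 — Cm = 181.5 / 201.6 ≈ 0.90030 (5 s.f.)

0.90030


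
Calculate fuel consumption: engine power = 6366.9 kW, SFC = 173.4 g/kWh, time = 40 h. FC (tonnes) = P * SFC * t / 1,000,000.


Formula: FC (tonnes) = P * SFC * t / 1,000,000
Step 1 — P * SFC * t = 6366.9 * 173.4 * 40 = 44160818.4 g
Step 2 — FC (tonnes) = 44160818.4 / 1,000,000 ≈ 44.161 tonnes (5 s.f.)

44.161 tonnes


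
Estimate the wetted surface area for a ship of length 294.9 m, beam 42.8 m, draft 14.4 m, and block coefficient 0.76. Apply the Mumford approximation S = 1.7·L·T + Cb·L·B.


Formula: S = 1.7*L*T + V/T with V = Cb*L*B*T, i.e. S = L * (1.7*T + Cb*B)
Step 1 — 1.7*T = 1.7 * 14.4 = 24.48 m
Step 2 — Cb*B = 0.76 * 42.8 = 32.528 m
Step 3 — 1.7*T + Cb*B = 24.48 + 32.528 = 57.008 m
Step 4 — S = 294.9 * 57.008 ≈ 16812 m^2 (5 s.f.)

16812 m^2


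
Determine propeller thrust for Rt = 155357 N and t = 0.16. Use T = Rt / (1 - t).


Formula: T = Rt / (1 - t)
Step 1 — (1 - t) = 1 - 0.16 = 0.84
Step 2 — T = 155357 / 0.84 ≈ 184950 N (5 s.f.)

184950 N


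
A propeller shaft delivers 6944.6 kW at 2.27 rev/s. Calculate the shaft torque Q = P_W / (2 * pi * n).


Formula: Q = P_W / (2 * pi * n)
Step 1 — P_W = 6944.6 kW * 1000 = 6944600.0 W
Step 2 — 2 * pi * n = 2 * pi * 2.27 = 14.262831
Step 3 — Q = 6944600.0 / 14.262831 ≈ 486900 N·m (5 s.f.)

486900 N·m


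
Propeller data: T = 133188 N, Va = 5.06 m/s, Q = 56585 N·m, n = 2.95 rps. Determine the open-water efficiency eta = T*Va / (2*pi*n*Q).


Formula: eta = T * Va / (2 * pi * n * Q)
Step 1 — numerator = T * Va = 133188 * 5.06 = 673931.28
Step 2 — 2 * pi * n = 2 * pi * 2.95 = 18.535397
Step 3 — denominator = 18.535397 * 56585 = 1048825.44
Step 4 — eta = 673931.28 / 1048825.44 ≈ 0.64256 (5 s.f.)

0.64256


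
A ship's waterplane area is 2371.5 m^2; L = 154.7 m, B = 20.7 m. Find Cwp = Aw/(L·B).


Formula: Cwp = Aw / (L * B)
Step 1 — L * B = 154.7 * 20.7 = 3202.29 m^2
Step 2 — Cwp = 2371.5 / 3202.29 ≈ 0.74056 (5 s.f.)

0.74056


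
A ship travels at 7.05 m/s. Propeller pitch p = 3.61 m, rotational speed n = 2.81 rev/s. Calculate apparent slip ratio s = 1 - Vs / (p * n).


Formula: s = 1 - Vs / (p * n)
Step 1 — p * n = 3.61 * 2.81 = 10.1441
Step 2 — Vs / (p*n) = 7.05 / 10.1441 = 0.694985 (6 d.p.)
Step 3 — s = 1 - 0.694985 = 0.305015

0.305015


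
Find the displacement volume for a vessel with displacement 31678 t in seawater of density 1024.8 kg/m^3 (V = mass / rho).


Formula: V = mass / rho
Step 1 — convert tonnes to kg: 31678 t * 1000 = 31678000 kg
Step 2 — V = 31678000 / 1024.8 ≈ 30911 m^3 (5 s.f.)

30911 m^3


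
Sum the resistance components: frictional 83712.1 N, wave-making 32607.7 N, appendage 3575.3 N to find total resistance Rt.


Formula: Rt = Rf + Rw + Ra
Substituting: Rt = 83712.1 + 32607.7 + 3575.3
Result: Rt = 119895.1 N

119895.1 N


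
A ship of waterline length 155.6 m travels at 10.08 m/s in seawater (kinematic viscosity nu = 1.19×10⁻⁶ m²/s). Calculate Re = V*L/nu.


Formula: Re = V * L / nu
Step 1 — V * L = 10.08 * 155.6 = 1568.448 m^2/s
Step 2 — Re = 1568.448 / 1.19e-6 = 1.32e+09

1.32e+09


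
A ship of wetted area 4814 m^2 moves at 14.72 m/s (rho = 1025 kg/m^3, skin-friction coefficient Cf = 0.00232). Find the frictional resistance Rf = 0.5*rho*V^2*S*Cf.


Formula: Rf = 0.5 * rho * V^2 * S * Cf
Step 1 — V^2 = 14.72^2 = 216.6784
Step 2 — 0.5 * rho * V^2 = 0.5 * 1025 * 216.6784 = 111047.68
Step 3 — Rf = 111047.68 * 4814 * 0.00232 ≈ 1240200 N (5 s.f.)

1240200 N


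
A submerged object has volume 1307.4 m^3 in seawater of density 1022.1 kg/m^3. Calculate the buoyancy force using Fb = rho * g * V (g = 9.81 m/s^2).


Formula: Fb = rho * g * V
Substituting: Fb = 1022.1 * 9.81 * 1307.4
Intermediate: 1022.1 * 9.81 = 10026.801
Result: Fb = 10026.801 * 1307.4 ≈ 13109000 N (5 s.f.)

13109000 N


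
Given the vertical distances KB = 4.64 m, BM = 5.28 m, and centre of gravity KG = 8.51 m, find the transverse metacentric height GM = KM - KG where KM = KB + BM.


Formula: GM = KB + BM - KG
Step 1 — KM = KB + BM = 4.64 + 5.28 = 9.92 m
Step 2 — GM = KM - KG = 9.92 - 8.51 = 1.41 m

1.41 m


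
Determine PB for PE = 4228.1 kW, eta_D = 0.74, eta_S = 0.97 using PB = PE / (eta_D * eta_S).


Formula: PB = PE / (eta_D * eta_S)
Step 1 — combined efficiency = eta_D * eta_S = 0.74 * 0.97 = 0.7178
Step 2 — PB = 4228.1 / 0.7178 ≈ 5890.4 kW (5 s.f.)

5890.4 kW


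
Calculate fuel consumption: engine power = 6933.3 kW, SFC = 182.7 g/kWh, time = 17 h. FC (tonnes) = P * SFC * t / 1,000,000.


Formula: FC (tonnes) = P * SFC * t / 1,000,000
Step 1 — P * SFC * t = 6933.3 * 182.7 * 17 = 21534136.47 g
Step 2 — FC (tonnes) = 21534136.47 / 1,000,000 ≈ 21.534 tonnes (5 s.f.)

21.534 tonnes


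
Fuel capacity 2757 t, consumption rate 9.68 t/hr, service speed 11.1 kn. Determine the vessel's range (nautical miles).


Formula: endurance = fuel / rate; range = endurance * speed
Step 1 — endurance = 2757 / 9.68 = 284.814 hours
Step 2 — range = 284.814 * 11.1 ≈ 3161.4 nautical miles (5 s.f.)

3161.4 NM


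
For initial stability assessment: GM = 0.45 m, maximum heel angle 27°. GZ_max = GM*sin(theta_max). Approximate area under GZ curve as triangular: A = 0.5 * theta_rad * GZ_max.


Formula: GZ_max = GM * sin(theta); Area = 0.5 * theta_rad * GZ_max
Step 1 — GZ_max = 0.45 * sin(27°) = 0.45 * 0.45399 = 0.204296 m
Step 2 — theta_rad = 27 * pi/180 = 0.471239 rad
Step 3 — Area = 0.5 * 0.471239 * 0.204296 ≈ 0.048136 m·rad (5 s.f.)

0.048136 m·rad


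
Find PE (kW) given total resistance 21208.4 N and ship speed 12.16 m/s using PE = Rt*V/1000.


Formula: PE = Rt * V / 1000 (kW)
Step 1 — PE (W) = 21208.4 * 12.16 = 257894.144 W
Step 2 — PE (kW) = 257894.144 / 1000 ≈ 257.89 kW (5 s.f.)

257.89 kW


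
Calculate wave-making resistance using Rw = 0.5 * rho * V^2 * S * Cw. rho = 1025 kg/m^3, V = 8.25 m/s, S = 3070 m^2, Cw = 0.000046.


Formula: Rw = 0.5 * rho * V^2 * S * Cw
Step 1 — V^2 = 8.25^2 = 68.0625
Step 2 — 0.5 * rho * V^2 = 0.5 * 1025 * 68.0625 = 34882.03125
Step 3 — Rw = 34882.03125 * 3070 * 0.000046 ≈ 4926.0 N (5 s.f.)

4926.0 N


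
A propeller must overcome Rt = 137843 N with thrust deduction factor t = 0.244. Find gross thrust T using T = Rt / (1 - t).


Formula: T = Rt / (1 - t)
Step 1 — (1 - t) = 1 - 0.244 = 0.756
Step 2 — T = 137843 / 0.756 ≈ 182330 N (5 s.f.)

182330 N


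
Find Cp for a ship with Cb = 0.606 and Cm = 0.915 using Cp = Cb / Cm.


Formula: Cp = Cb / Cm
Substituting: Cp = 0.606 / 0.915
Result: Cp ≈ 0.66230 (5 s.f.)

0.66230


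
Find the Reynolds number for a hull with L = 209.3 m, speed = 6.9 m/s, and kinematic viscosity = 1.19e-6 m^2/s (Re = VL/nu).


Formula: Re = V * L / nu
Step 1 — V * L = 6.9 * 209.3 = 1444.17 m^2/s
Step 2 — Re = 1444.17 / 1.19e-6 = 1.21e+09

1.21e+09


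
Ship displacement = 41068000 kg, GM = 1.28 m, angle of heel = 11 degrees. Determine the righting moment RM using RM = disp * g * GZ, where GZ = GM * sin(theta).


Formula: GZ = GM * sin(theta); RM = disp * g * GZ
Step 1 — GZ = 1.28 * sin(11°) = 1.28 * 0.190809 = 0.244236 m
Step 2 — RM = 41068000 * 9.81 * 0.244236 ≈ 98397000 N·m (5 s.f.)

98397000 N·m


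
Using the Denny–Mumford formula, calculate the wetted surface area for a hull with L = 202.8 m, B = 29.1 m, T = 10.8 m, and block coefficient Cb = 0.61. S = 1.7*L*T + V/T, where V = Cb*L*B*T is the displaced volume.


Formula: S = 1.7*L*T + V/T with V = Cb*L*B*T, i.e. S = L * (1.7*T + Cb*B)
Step 1 — 1.7*T = 1.7 * 10.8 = 18.36 m
Step 2 — Cb*B = 0.61 * 29.1 = 17.751 m
Step 3 — 1.7*T + Cb*B = 18.36 + 17.751 = 36.111 m
Step 4 — S = 202.8 * 36.111 ≈ 7323.3 m^2 (5 s.f.)

7323.3 m^2


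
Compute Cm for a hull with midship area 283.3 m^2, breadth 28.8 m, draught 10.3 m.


Formula: Cm = Am / (B * T)
Step 1 — B * T = 28.8 * 10.3 = 296.64 m^2
Step 2 — Cm = 283.3 / 296.64 ≈ 0.95503 (5 s.f.)

0.95503


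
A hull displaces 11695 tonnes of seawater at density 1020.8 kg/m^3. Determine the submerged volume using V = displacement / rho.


Formula: V = mass / rho
Step 1 — convert tonnes to kg: 11695 t * 1000 = 11695000 kg
Step 2 — V = 11695000 / 1020.8 ≈ 11457 m^3 (5 s.f.)

11457 m^3


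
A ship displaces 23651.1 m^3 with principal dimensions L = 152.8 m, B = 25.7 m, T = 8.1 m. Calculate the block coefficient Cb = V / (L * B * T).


Formula: Cb = V / (L * B * T)
Step 1 — L * B * T = 152.8 * 25.7 * 8.1 = 31808.376 m^3
Step 2 — Cb = 23651.1 / 31808.376 ≈ 0.74355 (5 s.f.)

0.74355


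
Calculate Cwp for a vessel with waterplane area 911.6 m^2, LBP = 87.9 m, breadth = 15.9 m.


Formula: Cwp = Aw / (L * B)
Step 1 — L * B = 87.9 * 15.9 = 1397.61 m^2
Step 2 — Cwp = 911.6 / 1397.61 ≈ 0.65226 (5 s.f.)

0.65226


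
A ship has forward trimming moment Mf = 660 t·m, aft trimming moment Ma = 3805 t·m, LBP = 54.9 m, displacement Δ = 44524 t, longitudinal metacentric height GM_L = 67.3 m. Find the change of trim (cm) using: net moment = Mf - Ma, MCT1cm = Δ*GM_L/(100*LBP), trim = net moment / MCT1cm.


Formula: net trimming moment = Mf - Ma; MCT1cm = Δ*GM_L/(100*LBP); trim = net moment / MCT1cm
Step 1 — net trimming moment = 660 - 3805 = -3145 t·m
Step 2 — MCT1cm = 44524 * 67.3 / (100 * 54.9) = 545.8042 t·m/cm
Step 3 — trim = -3145 / 545.8042 ≈ -5.7621 cm (5 s.f.)

-5.7621 cm


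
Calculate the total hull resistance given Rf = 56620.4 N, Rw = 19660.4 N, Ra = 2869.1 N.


Formula: Rt = Rf + Rw + Ra
Substituting: Rt = 56620.4 + 19660.4 + 2869.1
Result: Rt = 79149.9 N

79149.9 N


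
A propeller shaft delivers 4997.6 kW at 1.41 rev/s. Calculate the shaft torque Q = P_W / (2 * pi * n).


Formula: Q = P_W / (2 * pi * n)
Step 1 — P_W = 4997.6 kW * 1000 = 4997600.0 W
Step 2 — 2 * pi * n = 2 * pi * 1.41 = 8.859291
Step 3 — Q = 4997600.0 / 8.859291 ≈ 564110 N·m (5 s.f.)

564110 N·m


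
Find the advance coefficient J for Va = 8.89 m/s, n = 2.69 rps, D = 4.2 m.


Formula: J = Va / (n * D)
Step 1 — n * D = 2.69 * 4.2 = 11.298
Step 2 — J = 8.89 / 11.298 ≈ 0.78686 (5 s.f.)

0.78686


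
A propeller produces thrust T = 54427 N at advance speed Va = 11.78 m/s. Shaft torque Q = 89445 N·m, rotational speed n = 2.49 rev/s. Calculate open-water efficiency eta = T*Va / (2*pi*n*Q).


Formula: eta = T * Va / (2 * pi * n * Q)
Step 1 — numerator = T * Va = 54427 * 11.78 = 641150.06
Step 2 — 2 * pi * n = 2 * pi * 2.49 = 15.645131
Step 3 — denominator = 15.645131 * 89445 = 1399378.74
Step 4 — eta = 641150.06 / 1399378.74 ≈ 0.45817 (5 s.f.)

0.45817


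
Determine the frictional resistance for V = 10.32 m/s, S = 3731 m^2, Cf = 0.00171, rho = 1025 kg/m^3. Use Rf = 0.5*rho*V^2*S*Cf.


Formula: Rf = 0.5 * rho * V^2 * S * Cf
Step 1 — V^2 = 10.32^2 = 106.5024
Step 2 — 0.5 * rho * V^2 = 0.5 * 1025 * 106.5024 = 54582.48
Step 3 — Rf = 54582.48 * 3731 * 0.00171 ≈ 348240 N (5 s.f.)

348240 N


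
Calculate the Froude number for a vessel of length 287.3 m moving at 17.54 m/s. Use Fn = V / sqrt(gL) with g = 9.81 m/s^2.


Formula: Fn = V / sqrt(g * L)
Step 1 — g * L = 9.81 * 287.3 = 2818.413
Step 2 — sqrt(g * L) = sqrt(2818.413) = 53.088728
Step 3 — Fn = 17.54 / 53.088728 ≈ 0.33039 (5 s.f.)

0.33039


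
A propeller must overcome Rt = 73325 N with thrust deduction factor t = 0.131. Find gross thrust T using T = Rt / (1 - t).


Formula: T = Rt / (1 - t)
Step 1 — (1 - t) = 1 - 0.131 = 0.869
Step 2 — T = 73325 / 0.869 ≈ 84379 N (5 s.f.)

84379 N


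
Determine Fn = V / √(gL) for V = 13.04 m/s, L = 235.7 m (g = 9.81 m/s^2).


Formula: Fn = V / sqrt(g * L)
Step 1 — g * L = 9.81 * 235.7 = 2312.217
Step 2 — sqrt(g * L) = sqrt(2312.217) = 48.085518
Step 3 — Fn = 13.04 / 48.085518 ≈ 0.27118 (5 s.f.)

0.27118


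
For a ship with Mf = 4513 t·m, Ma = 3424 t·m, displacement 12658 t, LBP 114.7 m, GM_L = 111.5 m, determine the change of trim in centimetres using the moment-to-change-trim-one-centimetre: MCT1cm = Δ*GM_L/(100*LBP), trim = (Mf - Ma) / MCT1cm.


Formula: net trimming moment = Mf - Ma; MCT1cm = Δ*GM_L/(100*LBP); trim = net moment / MCT1cm
Step 1 — net trimming moment = 4513 - 3424 = 1089 t·m
Step 2 — MCT1cm = 12658 * 111.5 / (100 * 114.7) = 123.0486 t·m/cm
Step 3 — trim = 1089 / 123.0486 ≈ 8.8502 cm (5 s.f.)

8.8502 cm


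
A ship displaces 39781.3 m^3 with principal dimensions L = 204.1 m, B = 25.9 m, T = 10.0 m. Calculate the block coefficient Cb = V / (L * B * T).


Formula: Cb = V / (L * B * T)
Step 1 — L * B * T = 204.1 * 25.9 * 10.0 = 52861.9 m^3
Step 2 — Cb = 39781.3 / 52861.9 ≈ 0.75255 (5 s.f.)

0.75255


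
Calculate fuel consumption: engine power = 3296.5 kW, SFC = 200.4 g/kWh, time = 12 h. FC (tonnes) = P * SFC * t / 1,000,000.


Formula: FC (tonnes) = P * SFC * t / 1,000,000
Step 1 — P * SFC * t = 3296.5 * 200.4 * 12 = 7927423.2 g
Step 2 — FC (tonnes) = 7927423.2 / 1,000,000 ≈ 7.9274 tonnes (5 s.f.)

7.9274 tonnes


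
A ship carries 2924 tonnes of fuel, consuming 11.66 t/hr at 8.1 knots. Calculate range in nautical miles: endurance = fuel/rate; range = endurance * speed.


Formula: endurance = fuel / rate; range = endurance * speed
Step 1 — endurance = 2924 / 11.66 = 250.7719 hours
Step 2 — range = 250.7719 * 8.1 ≈ 2031.3 nautical miles (5 s.f.)

2031.3 NM


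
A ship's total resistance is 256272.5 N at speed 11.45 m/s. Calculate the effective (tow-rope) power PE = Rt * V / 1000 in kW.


Formula: PE = Rt * V / 1000 (kW)
Step 1 — PE (W) = 256272.5 * 11.45 = 2934320.125 W
Step 2 — PE (kW) = 2934320.125 / 1000 ≈ 2934.3 kW (5 s.f.)

2934.3 kW


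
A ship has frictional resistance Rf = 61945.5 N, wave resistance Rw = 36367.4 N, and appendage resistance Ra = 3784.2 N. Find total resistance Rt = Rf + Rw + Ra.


Formula: Rt = Rf + Rw + Ra
Substituting: Rt = 61945.5 + 36367.4 + 3784.2
Result: Rt = 102097.1 N

102097.1 N


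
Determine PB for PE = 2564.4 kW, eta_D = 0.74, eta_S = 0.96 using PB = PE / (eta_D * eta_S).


Formula: PB = PE / (eta_D * eta_S)
Step 1 — combined efficiency = eta_D * eta_S = 0.74 * 0.96 = 0.7104
Step 2 — PB = 2564.4 / 0.7104 ≈ 3609.8 kW (5 s.f.)

3609.8 kW


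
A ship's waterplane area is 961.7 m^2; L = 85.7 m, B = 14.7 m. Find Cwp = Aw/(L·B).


Formula: Cwp = Aw / (L * B)
Step 1 — L * B = 85.7 * 14.7 = 1259.79 m^2
Step 2 — Cwp = 961.7 / 1259.79 ≈ 0.76338 (5 s.f.)

0.76338


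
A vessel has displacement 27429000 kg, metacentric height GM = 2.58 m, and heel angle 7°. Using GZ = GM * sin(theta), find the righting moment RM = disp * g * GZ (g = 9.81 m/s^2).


Formula: GZ = GM * sin(theta); RM = disp * g * GZ
Step 1 — GZ = 2.58 * sin(7°) = 2.58 * 0.121869 = 0.314422 m
Step 2 — RM = 27429000 * 9.81 * 0.314422 ≈ 84604000 N·m (5 s.f.)

84604000 N·m


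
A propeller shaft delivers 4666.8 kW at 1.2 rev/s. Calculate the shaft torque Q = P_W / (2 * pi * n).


Formula: Q = P_W / (2 * pi * n)
Step 1 — P_W = 4666.8 kW * 1000 = 4666800.0 W
Step 2 — 2 * pi * n = 2 * pi * 1.2 = 7.539822
Step 3 — Q = 4666800.0 / 7.539822 ≈ 618950 N·m (5 s.f.)

618950 N·m


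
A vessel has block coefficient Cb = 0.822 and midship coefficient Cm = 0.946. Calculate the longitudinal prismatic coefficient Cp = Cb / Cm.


Formula: Cp = Cb / Cm
Substituting: Cp = 0.822 / 0.946
Result: Cp ≈ 0.86892 (5 s.f.)

0.86892


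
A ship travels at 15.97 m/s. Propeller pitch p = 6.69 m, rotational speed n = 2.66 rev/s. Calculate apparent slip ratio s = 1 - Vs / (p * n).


Formula: s = 1 - Vs / (p * n)
Step 1 — p * n = 6.69 * 2.66 = 17.7954
Step 2 — Vs / (p*n) = 15.97 / 17.7954 = 0.897423 (6 d.p.)
Step 3 — s = 1 - 0.897423 = 0.102577

0.102577


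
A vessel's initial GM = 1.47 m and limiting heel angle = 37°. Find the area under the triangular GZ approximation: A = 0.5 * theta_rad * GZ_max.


Formula: GZ_max = GM * sin(theta); Area = 0.5 * theta_rad * GZ_max
Step 1 — GZ_max = 1.47 * sin(37°) = 1.47 * 0.601815 = 0.884668 m
Step 2 — theta_rad = 37 * pi/180 = 0.645772 rad
Step 3 — Area = 0.5 * 0.645772 * 0.884668 ≈ 0.28565 m·rad (5 s.f.)

0.28565 m·rad


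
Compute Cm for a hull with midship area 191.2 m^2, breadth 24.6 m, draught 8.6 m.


Formula: Cm = Am / (B * T)
Step 1 — B * T = 24.6 * 8.6 = 211.56 m^2
Step 2 — Cm = 191.2 / 211.56 ≈ 0.90376 (5 s.f.)

0.90376


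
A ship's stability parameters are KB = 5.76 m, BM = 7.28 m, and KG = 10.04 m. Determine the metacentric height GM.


Formula: GM = KB + BM - KG
Step 1 — KM = KB + BM = 5.76 + 7.28 = 13.04 m
Step 2 — GM = KM - KG = 13.04 - 10.04 = 3.0 m

3.0 m


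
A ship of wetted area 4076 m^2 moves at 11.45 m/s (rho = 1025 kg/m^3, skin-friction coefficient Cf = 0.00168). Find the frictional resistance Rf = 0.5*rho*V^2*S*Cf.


Formula: Rf = 0.5 * rho * V^2 * S * Cf
Step 1 — V^2 = 11.45^2 = 131.1025
Step 2 — 0.5 * rho * V^2 = 0.5 * 1025 * 131.1025 = 67190.03125
Step 3 — Rf = 67190.03125 * 4076 * 0.00168 ≈ 460100 N (5 s.f.)

460100 N


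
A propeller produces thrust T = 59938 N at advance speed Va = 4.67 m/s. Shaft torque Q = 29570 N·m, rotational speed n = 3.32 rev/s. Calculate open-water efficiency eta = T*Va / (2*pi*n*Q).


Formula: eta = T * Va / (2 * pi * n * Q)
Step 1 — numerator = T * Va = 59938 * 4.67 = 279910.46
Step 2 — 2 * pi * n = 2 * pi * 3.32 = 20.860175
Step 3 — denominator = 20.860175 * 29570 = 616835.37
Step 4 — eta = 279910.46 / 616835.37 ≈ 0.45378 (5 s.f.)

0.45378


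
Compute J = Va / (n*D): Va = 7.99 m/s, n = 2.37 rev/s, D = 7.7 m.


Formula: J = Va / (n * D)
Step 1 — n * D = 2.37 * 7.7 = 18.249
Step 2 — J = 7.99 / 18.249 ≈ 0.43783 (5 s.f.)

0.43783


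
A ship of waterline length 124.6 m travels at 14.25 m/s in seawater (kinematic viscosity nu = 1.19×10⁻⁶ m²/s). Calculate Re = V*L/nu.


Formula: Re = V * L / nu
Step 1 — V * L = 14.25 * 124.6 = 1775.55 m^2/s
Step 2 — Re = 1775.55 / 1.19e-6 = 1.49e+09

1.49e+09
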